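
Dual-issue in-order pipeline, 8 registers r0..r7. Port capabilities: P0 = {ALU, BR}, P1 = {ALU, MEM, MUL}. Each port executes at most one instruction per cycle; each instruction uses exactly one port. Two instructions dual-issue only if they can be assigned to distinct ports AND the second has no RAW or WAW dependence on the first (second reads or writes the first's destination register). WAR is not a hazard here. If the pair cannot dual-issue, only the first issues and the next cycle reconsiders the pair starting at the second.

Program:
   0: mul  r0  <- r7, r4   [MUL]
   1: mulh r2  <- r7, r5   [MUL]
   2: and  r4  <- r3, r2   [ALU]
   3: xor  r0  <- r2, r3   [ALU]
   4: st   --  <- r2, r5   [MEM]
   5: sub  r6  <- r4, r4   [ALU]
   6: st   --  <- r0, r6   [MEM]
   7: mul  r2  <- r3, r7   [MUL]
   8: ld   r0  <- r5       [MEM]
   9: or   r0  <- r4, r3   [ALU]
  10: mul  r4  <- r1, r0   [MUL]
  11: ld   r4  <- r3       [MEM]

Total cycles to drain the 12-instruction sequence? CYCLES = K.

CYCLES = 10

c0: i0 mul  no-port MUL/MUL
c1: i1 mulh  RAW r2
c2: i2,i3 and/xor  2-wide
c3: i4,i5 st/sub  2-wide
c4: i6 st  no-port MEM/MUL
c5: i7 mul  no-port MUL/MEM
c6: i8 ld  WAW r0
c7: i9 or  RAW r0
c8: i10 mul  no-port MUL/MEM
c9: i11 ld  tail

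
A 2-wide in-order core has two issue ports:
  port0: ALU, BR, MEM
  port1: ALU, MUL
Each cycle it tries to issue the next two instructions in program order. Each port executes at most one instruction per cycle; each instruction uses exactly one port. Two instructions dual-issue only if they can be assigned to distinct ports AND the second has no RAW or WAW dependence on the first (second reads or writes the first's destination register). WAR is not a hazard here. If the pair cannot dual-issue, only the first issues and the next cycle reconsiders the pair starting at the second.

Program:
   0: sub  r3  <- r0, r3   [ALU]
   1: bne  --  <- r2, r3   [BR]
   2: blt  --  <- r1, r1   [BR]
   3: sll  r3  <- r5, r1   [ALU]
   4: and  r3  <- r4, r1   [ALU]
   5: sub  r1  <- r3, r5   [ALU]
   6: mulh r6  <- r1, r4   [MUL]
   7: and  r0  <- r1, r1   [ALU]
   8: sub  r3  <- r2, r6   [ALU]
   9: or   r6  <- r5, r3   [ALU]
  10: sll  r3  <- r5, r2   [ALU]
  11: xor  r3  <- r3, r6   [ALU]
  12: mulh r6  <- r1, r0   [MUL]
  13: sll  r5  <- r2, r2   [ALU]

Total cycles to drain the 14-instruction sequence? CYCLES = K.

t=0 i0:sub.ALU ; RAW r3
t=1 i1:bne.BR ; no-port BR/BR
t=2 i2,i3:blt.BR sll.ALU ; dual
t=3 i4:and.ALU ; RAW r3
t=4 i5:sub.ALU ; RAW r1
t=5 i6,i7:mulh.MUL and.ALU ; dual
t=6 i8:sub.ALU ; RAW r3
t=7 i9,i10:or.ALU sll.ALU ; dual
t=8 i11,i12:xor.ALU mulh.MUL ; dual
t=9 i13:sll.ALU ; tail

CYCLES = 10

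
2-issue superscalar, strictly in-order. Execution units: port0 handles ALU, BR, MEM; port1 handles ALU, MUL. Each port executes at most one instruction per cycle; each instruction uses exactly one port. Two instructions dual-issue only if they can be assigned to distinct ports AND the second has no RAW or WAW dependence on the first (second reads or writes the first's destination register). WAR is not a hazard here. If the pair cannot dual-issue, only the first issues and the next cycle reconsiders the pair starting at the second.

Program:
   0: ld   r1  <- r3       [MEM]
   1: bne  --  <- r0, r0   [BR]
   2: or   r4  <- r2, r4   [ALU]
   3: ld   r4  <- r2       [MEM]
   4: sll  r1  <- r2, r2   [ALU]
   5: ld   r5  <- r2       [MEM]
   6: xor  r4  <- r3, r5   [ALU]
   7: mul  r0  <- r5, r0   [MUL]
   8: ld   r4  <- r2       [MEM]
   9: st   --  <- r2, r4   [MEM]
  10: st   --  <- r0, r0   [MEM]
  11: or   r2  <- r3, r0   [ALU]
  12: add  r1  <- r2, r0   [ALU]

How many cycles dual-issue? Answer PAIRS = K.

[0] i0  ld  -- no-port MEM/BR
[1] i1+i2  bne+or  -- dual
[2] i3+i4  ld+sll  -- dual
[3] i5  ld  -- RAW r5
[4] i6+i7  xor+mul  -- dual
[5] i8  ld  -- no-port MEM/MEM
[6] i9  st  -- no-port MEM/MEM
[7] i10+i11  st+or  -- dual
[8] i12  add  -- tail

PAIRS = 4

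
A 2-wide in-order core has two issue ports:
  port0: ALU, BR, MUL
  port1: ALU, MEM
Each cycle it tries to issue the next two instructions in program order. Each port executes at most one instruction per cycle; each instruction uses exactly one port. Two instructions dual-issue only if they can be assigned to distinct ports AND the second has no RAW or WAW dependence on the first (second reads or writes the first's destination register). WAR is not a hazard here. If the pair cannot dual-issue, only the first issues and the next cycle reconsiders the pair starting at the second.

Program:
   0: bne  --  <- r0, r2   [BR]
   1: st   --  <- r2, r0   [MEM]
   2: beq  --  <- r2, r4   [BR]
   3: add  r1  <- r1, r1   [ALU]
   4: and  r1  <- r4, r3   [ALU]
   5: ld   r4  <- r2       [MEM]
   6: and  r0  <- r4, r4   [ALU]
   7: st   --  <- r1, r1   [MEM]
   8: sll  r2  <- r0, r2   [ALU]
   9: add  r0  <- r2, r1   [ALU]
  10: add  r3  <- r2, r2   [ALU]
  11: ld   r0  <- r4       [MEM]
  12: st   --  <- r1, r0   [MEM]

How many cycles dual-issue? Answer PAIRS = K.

  cy0 -> i0+i1 (bne.BR;st.MEM) 2-wide
  cy1 -> i2+i3 (beq.BR;add.ALU) 2-wide
  cy2 -> i4+i5 (and.ALU;ld.MEM) 2-wide
  cy3 -> i6+i7 (and.ALU;st.MEM) 2-wide
  cy4 -> i8 (sll.ALU) RAW r2
  cy5 -> i9+i10 (add.ALU;add.ALU) 2-wide
  cy6 -> i11 (ld.MEM) no-port MEM/MEM
  cy7 -> i12 (st.MEM) tail

PAIRS = 5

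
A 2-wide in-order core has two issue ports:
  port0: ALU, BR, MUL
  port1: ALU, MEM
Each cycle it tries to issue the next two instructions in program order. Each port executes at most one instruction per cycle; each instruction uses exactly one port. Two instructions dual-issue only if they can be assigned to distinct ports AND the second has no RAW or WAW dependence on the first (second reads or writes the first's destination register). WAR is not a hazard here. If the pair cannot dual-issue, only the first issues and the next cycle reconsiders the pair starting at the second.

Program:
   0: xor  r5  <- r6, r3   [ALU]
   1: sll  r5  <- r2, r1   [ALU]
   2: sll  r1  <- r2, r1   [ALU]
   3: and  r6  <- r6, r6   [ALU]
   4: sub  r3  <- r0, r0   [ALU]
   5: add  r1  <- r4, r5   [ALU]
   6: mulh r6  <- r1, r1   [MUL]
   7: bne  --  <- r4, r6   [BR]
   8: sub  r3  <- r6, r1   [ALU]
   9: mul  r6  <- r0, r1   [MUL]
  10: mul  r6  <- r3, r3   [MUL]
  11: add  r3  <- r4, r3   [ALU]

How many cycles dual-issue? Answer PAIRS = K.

t=0 i0:xor.ALU ; WAW r5
t=1 i1+i2:sll.ALU+sll.ALU ; 2-wide
t=2 i3+i4:and.ALU+sub.ALU ; 2-wide
t=3 i5:add.ALU ; RAW r1
t=4 i6:mulh.MUL ; no-port MUL/BR
t=5 i7+i8:bne.BR+sub.ALU ; 2-wide
t=6 i9:mul.MUL ; no-port MUL/MUL
t=7 i10+i11:mul.MUL+add.ALU ; 2-wide

PAIRS = 4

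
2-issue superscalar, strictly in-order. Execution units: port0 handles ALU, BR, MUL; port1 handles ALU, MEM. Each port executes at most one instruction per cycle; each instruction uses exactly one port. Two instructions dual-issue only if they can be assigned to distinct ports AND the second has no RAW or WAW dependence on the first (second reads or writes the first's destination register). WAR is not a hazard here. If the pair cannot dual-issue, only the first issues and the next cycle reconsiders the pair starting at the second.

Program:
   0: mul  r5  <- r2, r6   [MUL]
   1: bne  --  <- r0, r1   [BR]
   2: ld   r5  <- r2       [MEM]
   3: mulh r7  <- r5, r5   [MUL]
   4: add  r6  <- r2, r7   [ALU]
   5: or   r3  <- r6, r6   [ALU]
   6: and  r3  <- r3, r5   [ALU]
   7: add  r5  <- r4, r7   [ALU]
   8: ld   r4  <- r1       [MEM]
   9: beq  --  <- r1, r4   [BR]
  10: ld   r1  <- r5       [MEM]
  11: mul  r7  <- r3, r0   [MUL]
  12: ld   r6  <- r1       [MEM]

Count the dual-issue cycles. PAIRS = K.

PAIRS = 4

#0 head=0: mul.MUL i0 no-port MUL/BR
#1 head=1: bne.BR ld.MEM i1,i2 dual
#2 head=3: mulh.MUL i3 RAW r7
#3 head=4: add.ALU i4 RAW r6
#4 head=5: or.ALU i5 RAW+WAW r3
#5 head=6: and.ALU add.ALU i6,i7 dual
#6 head=8: ld.MEM i8 RAW r4
#7 head=9: beq.BR ld.MEM i9,i10 dual
#8 head=11: mul.MUL ld.MEM i11,i12 dual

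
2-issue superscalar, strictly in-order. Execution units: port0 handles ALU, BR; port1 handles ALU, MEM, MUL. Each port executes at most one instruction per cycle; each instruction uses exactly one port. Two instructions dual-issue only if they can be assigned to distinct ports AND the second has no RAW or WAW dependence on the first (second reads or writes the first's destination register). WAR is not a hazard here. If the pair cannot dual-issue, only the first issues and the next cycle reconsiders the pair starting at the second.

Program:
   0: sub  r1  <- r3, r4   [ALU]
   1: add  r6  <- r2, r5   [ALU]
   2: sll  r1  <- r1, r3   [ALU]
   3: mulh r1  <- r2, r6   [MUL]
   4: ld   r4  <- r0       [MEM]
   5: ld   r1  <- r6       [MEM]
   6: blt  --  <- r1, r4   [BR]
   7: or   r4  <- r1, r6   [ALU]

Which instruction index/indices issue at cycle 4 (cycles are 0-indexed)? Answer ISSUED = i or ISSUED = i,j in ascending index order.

  cy0 -> i0/i1 (sub+add) pair
  cy1 -> i2 (sll) WAW r1
  cy2 -> i3 (mulh) no-port MUL/MEM
  cy3 -> i4 (ld) no-port MEM/MEM
  cy4 -> i5 (ld) RAW r1
  cy5 -> i6/i7 (blt+or) pair

ISSUED = 5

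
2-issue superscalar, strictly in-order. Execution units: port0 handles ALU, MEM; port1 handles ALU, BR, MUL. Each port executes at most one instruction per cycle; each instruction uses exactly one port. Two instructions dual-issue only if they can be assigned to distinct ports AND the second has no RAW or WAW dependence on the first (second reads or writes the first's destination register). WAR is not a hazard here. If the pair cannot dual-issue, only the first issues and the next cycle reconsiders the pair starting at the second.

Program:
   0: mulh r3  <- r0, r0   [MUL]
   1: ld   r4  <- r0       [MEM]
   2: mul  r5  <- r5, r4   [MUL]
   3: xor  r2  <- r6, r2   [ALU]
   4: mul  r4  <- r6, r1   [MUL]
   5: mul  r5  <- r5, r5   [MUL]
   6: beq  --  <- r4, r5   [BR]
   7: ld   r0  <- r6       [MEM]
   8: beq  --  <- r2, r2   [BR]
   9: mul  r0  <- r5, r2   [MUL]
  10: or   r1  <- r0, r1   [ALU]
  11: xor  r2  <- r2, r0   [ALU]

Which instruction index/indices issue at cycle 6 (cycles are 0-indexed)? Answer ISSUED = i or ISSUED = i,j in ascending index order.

[0] i0&i1  mulh.MUL;ld.MEM  -- pair
[1] i2&i3  mul.MUL;xor.ALU  -- pair
[2] i4  mul.MUL  -- no-port MUL/MUL
[3] i5  mul.MUL  -- no-port MUL/BR
[4] i6&i7  beq.BR;ld.MEM  -- pair
[5] i8  beq.BR  -- no-port BR/MUL
[6] i9  mul.MUL  -- RAW r0
[7] i10&i11  or.ALU;xor.ALU  -- pair

ISSUED = 9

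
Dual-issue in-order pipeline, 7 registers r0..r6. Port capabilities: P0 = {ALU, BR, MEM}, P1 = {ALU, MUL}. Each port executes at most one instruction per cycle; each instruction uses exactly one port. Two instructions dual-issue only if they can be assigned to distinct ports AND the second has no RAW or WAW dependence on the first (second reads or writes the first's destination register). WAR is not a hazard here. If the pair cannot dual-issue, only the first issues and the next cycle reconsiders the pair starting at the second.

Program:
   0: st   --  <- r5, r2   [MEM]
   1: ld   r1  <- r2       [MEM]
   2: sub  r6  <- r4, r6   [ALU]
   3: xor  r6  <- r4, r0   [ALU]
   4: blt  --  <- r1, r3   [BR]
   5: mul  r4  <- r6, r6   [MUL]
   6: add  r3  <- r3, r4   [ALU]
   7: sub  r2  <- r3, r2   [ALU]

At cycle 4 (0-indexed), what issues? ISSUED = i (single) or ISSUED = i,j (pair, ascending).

ISSUED = 6

c0: i0 st  no-port MEM/MEM
c1: i1+i2 ld+sub  pair
c2: i3+i4 xor+blt  pair
c3: i5 mul  RAW r4
c4: i6 add  RAW r3
c5: i7 sub  tail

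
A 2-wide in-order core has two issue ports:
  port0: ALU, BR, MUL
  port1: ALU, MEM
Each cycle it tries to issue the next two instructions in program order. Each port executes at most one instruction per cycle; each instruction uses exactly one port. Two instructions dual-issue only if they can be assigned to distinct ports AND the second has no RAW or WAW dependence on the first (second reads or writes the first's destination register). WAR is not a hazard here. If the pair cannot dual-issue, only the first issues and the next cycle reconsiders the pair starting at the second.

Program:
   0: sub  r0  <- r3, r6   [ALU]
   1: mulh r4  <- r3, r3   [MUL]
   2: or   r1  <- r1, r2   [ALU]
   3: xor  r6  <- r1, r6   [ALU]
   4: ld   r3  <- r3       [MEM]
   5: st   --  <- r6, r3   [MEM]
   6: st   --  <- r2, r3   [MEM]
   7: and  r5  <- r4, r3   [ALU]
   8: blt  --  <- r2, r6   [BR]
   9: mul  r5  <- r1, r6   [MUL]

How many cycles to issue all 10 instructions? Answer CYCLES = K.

CYCLES = 7

[0] i0+i1  sub.ALU;mulh.MUL  -- 2-wide
[1] i2  or.ALU  -- RAW r1
[2] i3+i4  xor.ALU;ld.MEM  -- 2-wide
[3] i5  st.MEM  -- no-port MEM/MEM
[4] i6+i7  st.MEM;and.ALU  -- 2-wide
[5] i8  blt.BR  -- no-port BR/MUL
[6] i9  mul.MUL  -- tail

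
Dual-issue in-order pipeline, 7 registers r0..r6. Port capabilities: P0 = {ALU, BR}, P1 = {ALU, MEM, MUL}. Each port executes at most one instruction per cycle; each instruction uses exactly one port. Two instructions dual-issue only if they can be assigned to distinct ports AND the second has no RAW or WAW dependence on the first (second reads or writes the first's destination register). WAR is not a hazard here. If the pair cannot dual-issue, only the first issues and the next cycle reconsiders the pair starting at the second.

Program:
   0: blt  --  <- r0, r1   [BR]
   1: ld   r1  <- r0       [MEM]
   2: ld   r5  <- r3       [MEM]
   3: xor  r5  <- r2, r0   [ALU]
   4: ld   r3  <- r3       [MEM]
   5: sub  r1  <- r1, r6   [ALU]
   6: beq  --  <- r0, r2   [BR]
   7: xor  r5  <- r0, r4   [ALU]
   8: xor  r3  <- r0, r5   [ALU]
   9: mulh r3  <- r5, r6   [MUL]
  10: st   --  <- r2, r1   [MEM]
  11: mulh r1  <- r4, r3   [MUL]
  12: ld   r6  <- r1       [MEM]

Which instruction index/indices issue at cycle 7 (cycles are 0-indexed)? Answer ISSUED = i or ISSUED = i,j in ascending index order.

ISSUED = 10

  cy0 -> i0/i1 (blt.BR ld.MEM) 2-wide
  cy1 -> i2 (ld.MEM) WAW r5
  cy2 -> i3/i4 (xor.ALU ld.MEM) 2-wide
  cy3 -> i5/i6 (sub.ALU beq.BR) 2-wide
  cy4 -> i7 (xor.ALU) RAW r5
  cy5 -> i8 (xor.ALU) WAW r3
  cy6 -> i9 (mulh.MUL) no-port MUL/MEM
  cy7 -> i10 (st.MEM) no-port MEM/MUL
  cy8 -> i11 (mulh.MUL) no-port MUL/MEM
  cy9 -> i12 (ld.MEM) tail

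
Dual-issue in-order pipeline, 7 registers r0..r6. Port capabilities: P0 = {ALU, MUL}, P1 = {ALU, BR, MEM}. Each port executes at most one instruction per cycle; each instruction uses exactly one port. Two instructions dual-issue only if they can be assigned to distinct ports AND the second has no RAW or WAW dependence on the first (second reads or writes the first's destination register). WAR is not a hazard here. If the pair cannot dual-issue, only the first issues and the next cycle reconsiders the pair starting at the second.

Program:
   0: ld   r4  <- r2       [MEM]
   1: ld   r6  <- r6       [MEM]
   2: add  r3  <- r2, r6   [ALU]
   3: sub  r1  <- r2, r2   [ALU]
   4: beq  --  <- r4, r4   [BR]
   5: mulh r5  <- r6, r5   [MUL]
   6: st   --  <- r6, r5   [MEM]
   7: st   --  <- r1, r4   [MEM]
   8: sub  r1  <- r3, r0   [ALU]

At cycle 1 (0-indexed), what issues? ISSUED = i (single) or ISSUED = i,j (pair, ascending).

ISSUED = 1

  cy0 -> i0 (ld.MEM) no-port MEM/MEM
  cy1 -> i1 (ld.MEM) RAW r6
  cy2 -> i2+i3 (add.ALU;sub.ALU) dual
  cy3 -> i4+i5 (beq.BR;mulh.MUL) dual
  cy4 -> i6 (st.MEM) no-port MEM/MEM
  cy5 -> i7+i8 (st.MEM;sub.ALU) dual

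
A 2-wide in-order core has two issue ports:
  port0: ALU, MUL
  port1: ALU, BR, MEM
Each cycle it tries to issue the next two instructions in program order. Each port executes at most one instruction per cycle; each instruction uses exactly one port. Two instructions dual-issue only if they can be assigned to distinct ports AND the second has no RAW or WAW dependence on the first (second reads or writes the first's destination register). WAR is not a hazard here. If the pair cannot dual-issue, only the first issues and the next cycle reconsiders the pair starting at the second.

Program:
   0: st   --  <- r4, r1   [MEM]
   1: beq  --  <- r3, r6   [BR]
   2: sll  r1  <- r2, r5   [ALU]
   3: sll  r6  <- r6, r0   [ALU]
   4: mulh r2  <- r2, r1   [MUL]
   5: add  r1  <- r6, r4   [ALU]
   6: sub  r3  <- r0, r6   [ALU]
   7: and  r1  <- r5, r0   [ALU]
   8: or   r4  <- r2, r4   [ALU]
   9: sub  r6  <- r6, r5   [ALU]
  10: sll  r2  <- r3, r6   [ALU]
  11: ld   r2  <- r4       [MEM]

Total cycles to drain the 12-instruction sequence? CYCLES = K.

t=0 i0:st ; no-port MEM/BR
t=1 i1&i2:beq/sll ; dual
t=2 i3&i4:sll/mulh ; dual
t=3 i5&i6:add/sub ; dual
t=4 i7&i8:and/or ; dual
t=5 i9:sub ; RAW r6
t=6 i10:sll ; WAW r2
t=7 i11:ld ; tail

CYCLES = 8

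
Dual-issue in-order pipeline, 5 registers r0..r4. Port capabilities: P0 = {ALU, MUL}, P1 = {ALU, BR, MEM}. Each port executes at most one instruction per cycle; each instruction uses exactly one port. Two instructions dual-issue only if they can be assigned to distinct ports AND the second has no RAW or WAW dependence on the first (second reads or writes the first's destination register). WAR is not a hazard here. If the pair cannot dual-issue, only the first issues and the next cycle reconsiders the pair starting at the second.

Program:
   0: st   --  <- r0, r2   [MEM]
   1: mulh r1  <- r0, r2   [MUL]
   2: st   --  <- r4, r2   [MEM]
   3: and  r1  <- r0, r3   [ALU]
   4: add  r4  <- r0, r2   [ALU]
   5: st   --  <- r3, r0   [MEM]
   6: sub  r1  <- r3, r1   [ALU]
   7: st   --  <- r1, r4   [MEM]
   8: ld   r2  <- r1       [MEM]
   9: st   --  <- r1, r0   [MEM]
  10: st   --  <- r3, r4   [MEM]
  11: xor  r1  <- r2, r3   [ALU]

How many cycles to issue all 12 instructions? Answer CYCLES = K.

#0 head=0: st.MEM/mulh.MUL i0/i1 2-wide
#1 head=2: st.MEM/and.ALU i2/i3 2-wide
#2 head=4: add.ALU/st.MEM i4/i5 2-wide
#3 head=6: sub.ALU i6 RAW r1
#4 head=7: st.MEM i7 no-port MEM/MEM
#5 head=8: ld.MEM i8 no-port MEM/MEM
#6 head=9: st.MEM i9 no-port MEM/MEM
#7 head=10: st.MEM/xor.ALU i10/i11 2-wide

CYCLES = 8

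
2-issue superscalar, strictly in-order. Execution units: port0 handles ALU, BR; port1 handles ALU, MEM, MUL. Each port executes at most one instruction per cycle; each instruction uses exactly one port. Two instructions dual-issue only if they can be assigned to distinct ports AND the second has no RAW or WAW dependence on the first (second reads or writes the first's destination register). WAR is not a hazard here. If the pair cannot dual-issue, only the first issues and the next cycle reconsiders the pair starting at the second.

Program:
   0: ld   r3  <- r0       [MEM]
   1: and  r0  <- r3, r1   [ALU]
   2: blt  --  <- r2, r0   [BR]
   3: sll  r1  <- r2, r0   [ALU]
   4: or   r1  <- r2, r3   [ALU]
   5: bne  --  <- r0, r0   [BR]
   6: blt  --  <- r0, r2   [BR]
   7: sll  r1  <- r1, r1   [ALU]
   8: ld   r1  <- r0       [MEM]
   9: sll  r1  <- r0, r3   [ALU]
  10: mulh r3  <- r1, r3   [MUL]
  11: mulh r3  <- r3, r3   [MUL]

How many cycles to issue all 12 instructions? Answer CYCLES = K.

CYCLES = 9

0. ld.MEM @i0  | RAW r3
1. and.ALU @i1  | RAW r0
2. blt.BR+sll.ALU @i2&i3  | dual
3. or.ALU+bne.BR @i4&i5  | dual
4. blt.BR+sll.ALU @i6&i7  | dual
5. ld.MEM @i8  | WAW r1
6. sll.ALU @i9  | RAW r1
7. mulh.MUL @i10  | no-port MUL/MUL
8. mulh.MUL @i11  | tail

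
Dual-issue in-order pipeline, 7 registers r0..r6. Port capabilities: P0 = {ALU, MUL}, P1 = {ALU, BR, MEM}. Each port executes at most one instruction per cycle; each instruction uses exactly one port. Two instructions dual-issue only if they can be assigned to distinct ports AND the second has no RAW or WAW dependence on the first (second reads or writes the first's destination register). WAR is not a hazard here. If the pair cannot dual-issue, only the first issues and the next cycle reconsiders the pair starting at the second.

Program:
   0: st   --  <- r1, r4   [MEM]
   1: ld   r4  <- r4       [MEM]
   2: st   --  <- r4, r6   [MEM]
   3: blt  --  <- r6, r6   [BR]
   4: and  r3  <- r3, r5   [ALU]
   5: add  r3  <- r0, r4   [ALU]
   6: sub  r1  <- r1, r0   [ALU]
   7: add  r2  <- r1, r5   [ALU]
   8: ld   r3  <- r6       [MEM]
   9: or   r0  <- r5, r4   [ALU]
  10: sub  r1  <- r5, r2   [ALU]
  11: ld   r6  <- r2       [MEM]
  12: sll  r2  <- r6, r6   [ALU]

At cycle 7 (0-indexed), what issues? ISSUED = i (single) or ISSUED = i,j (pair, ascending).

ISSUED = 11

0. st @i0  | no-port MEM/MEM
1. ld @i1  | no-port MEM/MEM
2. st @i2  | no-port MEM/BR
3. blt+and @i3&i4  | 2-wide
4. add+sub @i5&i6  | 2-wide
5. add+ld @i7&i8  | 2-wide
6. or+sub @i9&i10  | 2-wide
7. ld @i11  | RAW r6
8. sll @i12  | tail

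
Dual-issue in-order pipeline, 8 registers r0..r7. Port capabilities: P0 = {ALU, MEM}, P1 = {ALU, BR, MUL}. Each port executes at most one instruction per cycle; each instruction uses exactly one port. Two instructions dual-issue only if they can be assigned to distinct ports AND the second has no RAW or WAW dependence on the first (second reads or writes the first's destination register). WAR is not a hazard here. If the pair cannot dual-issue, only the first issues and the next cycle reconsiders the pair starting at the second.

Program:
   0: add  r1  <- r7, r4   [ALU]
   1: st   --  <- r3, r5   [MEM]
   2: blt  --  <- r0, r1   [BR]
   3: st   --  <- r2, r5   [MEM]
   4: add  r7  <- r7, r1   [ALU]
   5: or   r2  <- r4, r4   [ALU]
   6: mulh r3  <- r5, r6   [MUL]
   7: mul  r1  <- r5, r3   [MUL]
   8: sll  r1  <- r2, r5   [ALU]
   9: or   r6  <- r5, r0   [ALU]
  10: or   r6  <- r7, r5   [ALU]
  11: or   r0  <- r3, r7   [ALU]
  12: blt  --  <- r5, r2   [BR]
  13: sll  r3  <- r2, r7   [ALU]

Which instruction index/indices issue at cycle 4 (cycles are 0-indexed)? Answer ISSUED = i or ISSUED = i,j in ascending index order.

0. add;st @i0,i1  | 2-wide
1. blt;st @i2,i3  | 2-wide
2. add;or @i4,i5  | 2-wide
3. mulh @i6  | no-port MUL/MUL
4. mul @i7  | WAW r1
5. sll;or @i8,i9  | 2-wide
6. or;or @i10,i11  | 2-wide
7. blt;sll @i12,i13  | 2-wide

ISSUED = 7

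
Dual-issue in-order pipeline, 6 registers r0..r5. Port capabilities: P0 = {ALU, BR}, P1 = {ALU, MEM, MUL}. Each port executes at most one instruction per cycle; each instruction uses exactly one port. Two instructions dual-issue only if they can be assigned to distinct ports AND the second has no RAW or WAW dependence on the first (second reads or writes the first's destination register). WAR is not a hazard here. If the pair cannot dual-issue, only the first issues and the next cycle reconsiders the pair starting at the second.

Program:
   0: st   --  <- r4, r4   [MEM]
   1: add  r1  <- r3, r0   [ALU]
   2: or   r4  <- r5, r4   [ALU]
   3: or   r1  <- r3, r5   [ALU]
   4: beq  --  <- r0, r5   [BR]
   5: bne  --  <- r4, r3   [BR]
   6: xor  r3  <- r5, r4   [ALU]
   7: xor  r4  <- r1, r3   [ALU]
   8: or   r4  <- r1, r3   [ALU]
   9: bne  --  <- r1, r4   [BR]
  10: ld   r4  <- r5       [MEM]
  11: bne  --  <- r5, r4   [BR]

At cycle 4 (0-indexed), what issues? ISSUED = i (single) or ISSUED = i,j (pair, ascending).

ISSUED = 7

c0: i0&i1 st.MEM;add.ALU  dual
c1: i2&i3 or.ALU;or.ALU  dual
c2: i4 beq.BR  no-port BR/BR
c3: i5&i6 bne.BR;xor.ALU  dual
c4: i7 xor.ALU  WAW r4
c5: i8 or.ALU  RAW r4
c6: i9&i10 bne.BR;ld.MEM  dual
c7: i11 bne.BR  tail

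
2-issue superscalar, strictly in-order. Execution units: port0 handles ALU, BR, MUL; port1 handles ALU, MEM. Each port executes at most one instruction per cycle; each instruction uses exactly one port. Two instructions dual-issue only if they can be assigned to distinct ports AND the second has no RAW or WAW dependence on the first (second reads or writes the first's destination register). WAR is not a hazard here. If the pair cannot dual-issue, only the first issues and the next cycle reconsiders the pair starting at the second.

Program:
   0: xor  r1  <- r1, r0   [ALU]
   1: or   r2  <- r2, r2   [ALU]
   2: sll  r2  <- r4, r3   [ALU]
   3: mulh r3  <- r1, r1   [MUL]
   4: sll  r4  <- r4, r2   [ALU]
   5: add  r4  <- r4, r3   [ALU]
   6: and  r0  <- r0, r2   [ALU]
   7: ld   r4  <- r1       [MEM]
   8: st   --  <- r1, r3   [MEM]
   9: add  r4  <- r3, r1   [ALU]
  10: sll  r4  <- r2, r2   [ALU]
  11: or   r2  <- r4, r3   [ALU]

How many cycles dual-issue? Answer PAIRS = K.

[0] i0&i1  xor.ALU;or.ALU  -- pair
[1] i2&i3  sll.ALU;mulh.MUL  -- pair
[2] i4  sll.ALU  -- RAW+WAW r4
[3] i5&i6  add.ALU;and.ALU  -- pair
[4] i7  ld.MEM  -- no-port MEM/MEM
[5] i8&i9  st.MEM;add.ALU  -- pair
[6] i10  sll.ALU  -- RAW r4
[7] i11  or.ALU  -- tail

PAIRS = 4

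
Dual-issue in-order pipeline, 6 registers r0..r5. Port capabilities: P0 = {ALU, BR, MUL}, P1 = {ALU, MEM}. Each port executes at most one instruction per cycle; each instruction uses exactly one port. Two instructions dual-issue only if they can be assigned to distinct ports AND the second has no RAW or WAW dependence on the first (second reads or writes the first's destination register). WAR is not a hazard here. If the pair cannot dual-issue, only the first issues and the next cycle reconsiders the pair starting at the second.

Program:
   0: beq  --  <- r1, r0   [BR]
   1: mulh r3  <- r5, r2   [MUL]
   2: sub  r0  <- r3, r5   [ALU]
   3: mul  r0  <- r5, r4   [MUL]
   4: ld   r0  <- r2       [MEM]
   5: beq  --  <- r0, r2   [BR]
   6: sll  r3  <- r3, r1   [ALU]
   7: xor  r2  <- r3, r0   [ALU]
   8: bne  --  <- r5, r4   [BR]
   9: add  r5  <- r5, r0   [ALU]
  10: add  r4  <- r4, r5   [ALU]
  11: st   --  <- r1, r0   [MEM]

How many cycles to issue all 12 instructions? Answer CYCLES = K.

CYCLES = 9

#0 head=0: beq.BR i0 no-port BR/MUL
#1 head=1: mulh.MUL i1 RAW r3
#2 head=2: sub.ALU i2 WAW r0
#3 head=3: mul.MUL i3 WAW r0
#4 head=4: ld.MEM i4 RAW r0
#5 head=5: beq.BR/sll.ALU i5,i6 pair
#6 head=7: xor.ALU/bne.BR i7,i8 pair
#7 head=9: add.ALU i9 RAW r5
#8 head=10: add.ALU/st.MEM i10,i11 pair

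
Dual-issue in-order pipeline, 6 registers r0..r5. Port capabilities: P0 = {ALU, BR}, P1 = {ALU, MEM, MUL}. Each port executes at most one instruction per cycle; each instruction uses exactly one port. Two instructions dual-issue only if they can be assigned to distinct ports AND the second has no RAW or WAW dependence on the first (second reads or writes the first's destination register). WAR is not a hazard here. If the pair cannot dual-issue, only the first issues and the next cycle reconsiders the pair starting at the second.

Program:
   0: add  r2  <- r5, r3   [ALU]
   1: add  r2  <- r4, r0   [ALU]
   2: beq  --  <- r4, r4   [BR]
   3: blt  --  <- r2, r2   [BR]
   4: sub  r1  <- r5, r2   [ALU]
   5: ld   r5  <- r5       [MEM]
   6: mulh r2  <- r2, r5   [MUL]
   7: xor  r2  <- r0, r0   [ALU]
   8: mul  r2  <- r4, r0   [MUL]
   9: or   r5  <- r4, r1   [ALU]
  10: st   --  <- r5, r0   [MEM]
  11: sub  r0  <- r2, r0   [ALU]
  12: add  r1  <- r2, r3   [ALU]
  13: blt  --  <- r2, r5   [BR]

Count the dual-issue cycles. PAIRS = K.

c0: i0 add.ALU  WAW r2
c1: i1/i2 add.ALU/beq.BR  pair
c2: i3/i4 blt.BR/sub.ALU  pair
c3: i5 ld.MEM  no-port MEM/MUL
c4: i6 mulh.MUL  WAW r2
c5: i7 xor.ALU  WAW r2
c6: i8/i9 mul.MUL/or.ALU  pair
c7: i10/i11 st.MEM/sub.ALU  pair
c8: i12/i13 add.ALU/blt.BR  pair

PAIRS = 5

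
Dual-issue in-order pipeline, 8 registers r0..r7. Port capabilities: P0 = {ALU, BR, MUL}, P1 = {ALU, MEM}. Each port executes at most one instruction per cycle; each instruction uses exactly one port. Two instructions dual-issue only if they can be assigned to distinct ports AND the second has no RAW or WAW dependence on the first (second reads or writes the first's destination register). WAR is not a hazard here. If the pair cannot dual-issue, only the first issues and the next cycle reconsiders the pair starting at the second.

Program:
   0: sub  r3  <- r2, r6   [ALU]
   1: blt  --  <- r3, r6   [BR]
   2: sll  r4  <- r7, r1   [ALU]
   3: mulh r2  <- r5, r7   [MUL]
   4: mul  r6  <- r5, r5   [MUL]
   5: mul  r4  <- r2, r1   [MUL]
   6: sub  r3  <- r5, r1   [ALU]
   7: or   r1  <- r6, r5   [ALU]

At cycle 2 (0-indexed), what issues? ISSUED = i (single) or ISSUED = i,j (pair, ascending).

  cy0 -> i0 (sub.ALU) RAW r3
  cy1 -> i1,i2 (blt.BR+sll.ALU) pair
  cy2 -> i3 (mulh.MUL) no-port MUL/MUL
  cy3 -> i4 (mul.MUL) no-port MUL/MUL
  cy4 -> i5,i6 (mul.MUL+sub.ALU) pair
  cy5 -> i7 (or.ALU) tail

ISSUED = 3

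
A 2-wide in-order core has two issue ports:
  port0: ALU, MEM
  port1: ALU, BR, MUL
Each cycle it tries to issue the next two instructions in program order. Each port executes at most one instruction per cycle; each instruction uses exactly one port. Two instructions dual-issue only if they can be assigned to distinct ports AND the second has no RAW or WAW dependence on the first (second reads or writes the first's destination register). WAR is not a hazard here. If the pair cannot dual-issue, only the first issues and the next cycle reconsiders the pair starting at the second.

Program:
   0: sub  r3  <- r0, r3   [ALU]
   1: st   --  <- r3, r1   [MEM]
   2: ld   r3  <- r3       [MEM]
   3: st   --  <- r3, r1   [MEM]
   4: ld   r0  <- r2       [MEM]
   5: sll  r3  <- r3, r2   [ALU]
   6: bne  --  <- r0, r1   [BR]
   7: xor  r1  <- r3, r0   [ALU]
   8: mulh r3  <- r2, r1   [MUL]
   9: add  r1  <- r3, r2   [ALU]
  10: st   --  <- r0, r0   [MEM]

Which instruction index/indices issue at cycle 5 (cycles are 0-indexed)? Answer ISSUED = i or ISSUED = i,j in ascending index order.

  cy0 -> i0 (sub.ALU) RAW r3
  cy1 -> i1 (st.MEM) no-port MEM/MEM
  cy2 -> i2 (ld.MEM) no-port MEM/MEM
  cy3 -> i3 (st.MEM) no-port MEM/MEM
  cy4 -> i4+i5 (ld.MEM/sll.ALU) dual
  cy5 -> i6+i7 (bne.BR/xor.ALU) dual
  cy6 -> i8 (mulh.MUL) RAW r3
  cy7 -> i9+i10 (add.ALU/st.MEM) dual

ISSUED = 6,7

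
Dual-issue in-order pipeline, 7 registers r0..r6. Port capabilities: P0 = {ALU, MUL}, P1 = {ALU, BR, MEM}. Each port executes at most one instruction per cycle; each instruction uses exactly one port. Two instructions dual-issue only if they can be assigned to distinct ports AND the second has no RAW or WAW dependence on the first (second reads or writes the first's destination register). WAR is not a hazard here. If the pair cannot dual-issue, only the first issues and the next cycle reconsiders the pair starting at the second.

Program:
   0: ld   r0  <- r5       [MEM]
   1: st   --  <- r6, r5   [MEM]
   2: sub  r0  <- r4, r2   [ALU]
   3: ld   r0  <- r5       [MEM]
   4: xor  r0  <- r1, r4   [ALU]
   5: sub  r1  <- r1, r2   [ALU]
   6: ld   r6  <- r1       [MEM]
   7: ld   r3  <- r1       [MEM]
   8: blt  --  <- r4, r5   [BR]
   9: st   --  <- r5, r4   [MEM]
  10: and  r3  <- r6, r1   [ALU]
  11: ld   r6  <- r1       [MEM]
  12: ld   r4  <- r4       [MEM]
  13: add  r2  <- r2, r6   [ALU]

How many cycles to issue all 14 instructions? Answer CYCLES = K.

[0] i0  ld.MEM  -- no-port MEM/MEM
[1] i1&i2  st.MEM/sub.ALU  -- 2-wide
[2] i3  ld.MEM  -- WAW r0
[3] i4&i5  xor.ALU/sub.ALU  -- 2-wide
[4] i6  ld.MEM  -- no-port MEM/MEM
[5] i7  ld.MEM  -- no-port MEM/BR
[6] i8  blt.BR  -- no-port BR/MEM
[7] i9&i10  st.MEM/and.ALU  -- 2-wide
[8] i11  ld.MEM  -- no-port MEM/MEM
[9] i12&i13  ld.MEM/add.ALU  -- 2-wide

CYCLES = 10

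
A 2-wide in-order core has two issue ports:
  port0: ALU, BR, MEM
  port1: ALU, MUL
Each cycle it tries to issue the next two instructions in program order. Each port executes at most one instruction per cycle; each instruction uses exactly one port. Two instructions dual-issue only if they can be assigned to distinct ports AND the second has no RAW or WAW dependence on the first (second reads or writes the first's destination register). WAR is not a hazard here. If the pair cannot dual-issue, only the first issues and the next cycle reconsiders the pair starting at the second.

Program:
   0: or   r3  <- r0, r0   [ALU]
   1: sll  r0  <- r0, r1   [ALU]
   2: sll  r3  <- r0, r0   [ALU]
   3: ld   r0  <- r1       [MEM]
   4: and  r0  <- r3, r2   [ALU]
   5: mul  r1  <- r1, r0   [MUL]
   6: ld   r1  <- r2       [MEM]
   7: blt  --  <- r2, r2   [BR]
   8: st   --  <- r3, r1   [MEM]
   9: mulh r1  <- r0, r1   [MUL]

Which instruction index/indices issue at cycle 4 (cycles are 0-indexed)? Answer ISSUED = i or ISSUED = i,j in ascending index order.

0. or;sll @i0&i1  | 2-wide
1. sll;ld @i2&i3  | 2-wide
2. and @i4  | RAW r0
3. mul @i5  | WAW r1
4. ld @i6  | no-port MEM/BR
5. blt @i7  | no-port BR/MEM
6. st;mulh @i8&i9  | 2-wide

ISSUED = 6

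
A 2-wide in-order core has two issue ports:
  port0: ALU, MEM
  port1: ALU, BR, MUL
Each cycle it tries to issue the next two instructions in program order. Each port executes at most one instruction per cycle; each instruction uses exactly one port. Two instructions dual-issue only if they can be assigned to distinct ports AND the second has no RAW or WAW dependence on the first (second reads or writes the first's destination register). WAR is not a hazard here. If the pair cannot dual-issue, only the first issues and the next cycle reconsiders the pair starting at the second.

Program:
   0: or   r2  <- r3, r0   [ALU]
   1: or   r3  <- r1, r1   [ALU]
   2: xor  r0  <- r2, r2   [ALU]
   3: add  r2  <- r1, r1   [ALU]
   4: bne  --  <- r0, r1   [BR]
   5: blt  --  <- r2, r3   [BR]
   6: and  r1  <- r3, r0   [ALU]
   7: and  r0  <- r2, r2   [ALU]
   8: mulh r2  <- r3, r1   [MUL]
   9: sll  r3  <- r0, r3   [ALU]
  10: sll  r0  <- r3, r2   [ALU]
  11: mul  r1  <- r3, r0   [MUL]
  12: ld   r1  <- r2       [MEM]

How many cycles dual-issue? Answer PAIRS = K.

0. or.ALU or.ALU @i0+i1  | pair
1. xor.ALU add.ALU @i2+i3  | pair
2. bne.BR @i4  | no-port BR/BR
3. blt.BR and.ALU @i5+i6  | pair
4. and.ALU mulh.MUL @i7+i8  | pair
5. sll.ALU @i9  | RAW r3
6. sll.ALU @i10  | RAW r0
7. mul.MUL @i11  | WAW r1
8. ld.MEM @i12  | tail

PAIRS = 4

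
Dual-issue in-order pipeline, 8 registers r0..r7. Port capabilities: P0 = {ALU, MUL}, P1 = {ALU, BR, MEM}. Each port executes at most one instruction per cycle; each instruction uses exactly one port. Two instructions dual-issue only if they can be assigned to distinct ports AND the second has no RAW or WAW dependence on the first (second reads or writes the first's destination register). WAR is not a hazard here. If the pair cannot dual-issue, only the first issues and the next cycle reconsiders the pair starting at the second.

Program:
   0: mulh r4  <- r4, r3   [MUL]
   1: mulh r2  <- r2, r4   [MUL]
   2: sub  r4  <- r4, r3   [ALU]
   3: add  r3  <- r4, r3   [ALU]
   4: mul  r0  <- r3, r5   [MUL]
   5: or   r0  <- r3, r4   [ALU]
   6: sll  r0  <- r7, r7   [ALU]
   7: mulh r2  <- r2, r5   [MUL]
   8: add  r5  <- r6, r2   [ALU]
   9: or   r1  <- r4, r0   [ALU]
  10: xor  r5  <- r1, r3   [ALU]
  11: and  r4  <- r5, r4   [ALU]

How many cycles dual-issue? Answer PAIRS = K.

PAIRS = 3

0. mulh.MUL @i0  | no-port MUL/MUL
1. mulh.MUL sub.ALU @i1/i2  | pair
2. add.ALU @i3  | RAW r3
3. mul.MUL @i4  | WAW r0
4. or.ALU @i5  | WAW r0
5. sll.ALU mulh.MUL @i6/i7  | pair
6. add.ALU or.ALU @i8/i9  | pair
7. xor.ALU @i10  | RAW r5
8. and.ALU @i11  | tail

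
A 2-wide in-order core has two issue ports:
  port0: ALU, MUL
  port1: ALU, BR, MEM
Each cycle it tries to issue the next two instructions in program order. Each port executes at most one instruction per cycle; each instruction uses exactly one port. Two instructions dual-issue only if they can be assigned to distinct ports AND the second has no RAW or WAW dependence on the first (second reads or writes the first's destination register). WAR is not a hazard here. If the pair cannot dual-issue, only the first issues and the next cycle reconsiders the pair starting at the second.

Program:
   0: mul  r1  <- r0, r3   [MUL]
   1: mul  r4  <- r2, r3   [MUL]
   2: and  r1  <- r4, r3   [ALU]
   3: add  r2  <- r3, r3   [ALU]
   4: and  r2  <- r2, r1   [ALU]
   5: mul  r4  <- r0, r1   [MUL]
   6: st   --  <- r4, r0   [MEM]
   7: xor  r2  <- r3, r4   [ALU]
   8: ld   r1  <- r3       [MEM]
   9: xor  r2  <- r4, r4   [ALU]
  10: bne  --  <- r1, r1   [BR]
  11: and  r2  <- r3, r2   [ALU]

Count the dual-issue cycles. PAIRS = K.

  cy0 -> i0 (mul) no-port MUL/MUL
  cy1 -> i1 (mul) RAW r4
  cy2 -> i2&i3 (and/add) 2-wide
  cy3 -> i4&i5 (and/mul) 2-wide
  cy4 -> i6&i7 (st/xor) 2-wide
  cy5 -> i8&i9 (ld/xor) 2-wide
  cy6 -> i10&i11 (bne/and) 2-wide

PAIRS = 5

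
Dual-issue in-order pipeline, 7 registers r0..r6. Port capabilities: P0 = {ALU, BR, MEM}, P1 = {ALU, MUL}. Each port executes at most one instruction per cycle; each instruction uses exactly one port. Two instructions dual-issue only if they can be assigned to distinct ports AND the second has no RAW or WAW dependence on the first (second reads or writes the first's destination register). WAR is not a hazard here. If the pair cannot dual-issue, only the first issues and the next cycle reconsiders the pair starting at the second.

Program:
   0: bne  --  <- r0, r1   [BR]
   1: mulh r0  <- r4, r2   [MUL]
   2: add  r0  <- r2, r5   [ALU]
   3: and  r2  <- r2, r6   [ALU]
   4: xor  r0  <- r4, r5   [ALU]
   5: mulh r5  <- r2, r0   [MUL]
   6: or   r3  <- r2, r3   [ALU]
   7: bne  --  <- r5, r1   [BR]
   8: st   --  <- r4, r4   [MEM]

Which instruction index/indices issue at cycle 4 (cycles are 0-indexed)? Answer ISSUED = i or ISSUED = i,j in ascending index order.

ISSUED = 7

#0 head=0: bne.BR mulh.MUL i0+i1 2-wide
#1 head=2: add.ALU and.ALU i2+i3 2-wide
#2 head=4: xor.ALU i4 RAW r0
#3 head=5: mulh.MUL or.ALU i5+i6 2-wide
#4 head=7: bne.BR i7 no-port BR/MEM
#5 head=8: st.MEM i8 tail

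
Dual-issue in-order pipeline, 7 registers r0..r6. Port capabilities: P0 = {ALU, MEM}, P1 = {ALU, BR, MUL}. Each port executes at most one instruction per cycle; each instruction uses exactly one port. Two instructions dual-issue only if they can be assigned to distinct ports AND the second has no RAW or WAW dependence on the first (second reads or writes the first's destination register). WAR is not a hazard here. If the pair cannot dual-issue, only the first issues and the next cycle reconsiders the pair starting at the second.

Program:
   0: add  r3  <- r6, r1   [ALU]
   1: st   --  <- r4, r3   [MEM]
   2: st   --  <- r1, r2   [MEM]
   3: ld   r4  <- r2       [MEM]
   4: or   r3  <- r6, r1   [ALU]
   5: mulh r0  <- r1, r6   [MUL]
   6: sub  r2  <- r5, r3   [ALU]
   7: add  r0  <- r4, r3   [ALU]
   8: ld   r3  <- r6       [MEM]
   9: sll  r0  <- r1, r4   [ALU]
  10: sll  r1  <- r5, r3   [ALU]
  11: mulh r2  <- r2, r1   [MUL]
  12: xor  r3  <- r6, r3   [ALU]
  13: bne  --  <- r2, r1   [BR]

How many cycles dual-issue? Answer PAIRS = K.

PAIRS = 5

[0] i0  add.ALU  -- RAW r3
[1] i1  st.MEM  -- no-port MEM/MEM
[2] i2  st.MEM  -- no-port MEM/MEM
[3] i3&i4  ld.MEM/or.ALU  -- pair
[4] i5&i6  mulh.MUL/sub.ALU  -- pair
[5] i7&i8  add.ALU/ld.MEM  -- pair
[6] i9&i10  sll.ALU/sll.ALU  -- pair
[7] i11&i12  mulh.MUL/xor.ALU  -- pair
[8] i13  bne.BR  -- tail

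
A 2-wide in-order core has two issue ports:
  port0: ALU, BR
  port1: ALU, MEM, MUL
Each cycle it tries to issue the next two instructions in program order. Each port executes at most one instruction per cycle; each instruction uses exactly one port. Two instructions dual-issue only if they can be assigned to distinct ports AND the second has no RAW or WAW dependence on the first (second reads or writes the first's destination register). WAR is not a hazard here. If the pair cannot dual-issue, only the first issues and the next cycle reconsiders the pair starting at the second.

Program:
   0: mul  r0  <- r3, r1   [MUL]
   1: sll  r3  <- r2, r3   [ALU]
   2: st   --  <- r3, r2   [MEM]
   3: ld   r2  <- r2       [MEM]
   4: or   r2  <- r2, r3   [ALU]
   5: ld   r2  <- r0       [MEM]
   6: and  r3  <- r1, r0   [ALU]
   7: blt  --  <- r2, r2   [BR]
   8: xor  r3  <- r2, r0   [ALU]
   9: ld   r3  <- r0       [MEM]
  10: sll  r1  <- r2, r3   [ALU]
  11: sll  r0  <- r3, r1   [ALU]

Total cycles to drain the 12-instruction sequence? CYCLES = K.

CYCLES = 9

  cy0 -> i0,i1 (mul+sll) dual
  cy1 -> i2 (st) no-port MEM/MEM
  cy2 -> i3 (ld) RAW+WAW r2
  cy3 -> i4 (or) WAW r2
  cy4 -> i5,i6 (ld+and) dual
  cy5 -> i7,i8 (blt+xor) dual
  cy6 -> i9 (ld) RAW r3
  cy7 -> i10 (sll) RAW r1
  cy8 -> i11 (sll) tail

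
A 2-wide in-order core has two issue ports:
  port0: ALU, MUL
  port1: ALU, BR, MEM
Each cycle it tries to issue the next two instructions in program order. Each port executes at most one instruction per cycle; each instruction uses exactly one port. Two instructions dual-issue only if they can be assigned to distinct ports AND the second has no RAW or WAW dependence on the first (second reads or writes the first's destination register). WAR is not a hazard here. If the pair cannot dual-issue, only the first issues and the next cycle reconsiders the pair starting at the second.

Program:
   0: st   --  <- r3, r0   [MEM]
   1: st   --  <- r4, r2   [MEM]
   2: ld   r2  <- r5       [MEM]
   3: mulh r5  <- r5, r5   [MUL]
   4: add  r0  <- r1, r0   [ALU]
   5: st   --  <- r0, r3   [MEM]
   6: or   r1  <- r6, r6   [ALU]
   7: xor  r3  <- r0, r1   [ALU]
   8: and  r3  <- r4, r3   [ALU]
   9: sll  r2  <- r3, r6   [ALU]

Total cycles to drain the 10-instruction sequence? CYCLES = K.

t=0 i0:st.MEM ; no-port MEM/MEM
t=1 i1:st.MEM ; no-port MEM/MEM
t=2 i2,i3:ld.MEM/mulh.MUL ; dual
t=3 i4:add.ALU ; RAW r0
t=4 i5,i6:st.MEM/or.ALU ; dual
t=5 i7:xor.ALU ; RAW+WAW r3
t=6 i8:and.ALU ; RAW r3
t=7 i9:sll.ALU ; tail

CYCLES = 8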